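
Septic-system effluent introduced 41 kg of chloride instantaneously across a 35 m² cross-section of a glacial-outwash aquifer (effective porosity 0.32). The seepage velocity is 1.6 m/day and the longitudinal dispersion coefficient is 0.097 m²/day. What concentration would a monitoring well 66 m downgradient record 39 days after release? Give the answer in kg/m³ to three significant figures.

0.225 kg/m³

For an instantaneous plane source, C(x,t) = M/(n_e·A·√(4πDt)) · exp(−(x−vt)²/(4Dt)), with n_e·A the pore (flow) area.
Plume center vt = 1.6 × 39 = 62.4 m, so the well at 66 m is 3.6 m downgradient of the peak.
√(4πDt) = 6.895 m, giving peak height M/(n_e·A·√(4πDt)) = 41/(0.32 × 35 × 6.895) = 0.5309 kg/m³.
(x−vt)²/(4Dt) = (3.6)²/(4 × 0.097 × 39) = 0.8565; exp(−0.8565) = 0.4246.
C = 0.5309 × 0.4246 = 0.225 kg/m³.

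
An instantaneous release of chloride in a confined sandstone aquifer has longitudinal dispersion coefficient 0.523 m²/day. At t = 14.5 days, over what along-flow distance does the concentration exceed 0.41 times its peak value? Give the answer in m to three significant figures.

The plume is Gaussian with σ = √(2Dt) = √(2 × 0.523 × 14.5) = 3.894 m.
C/C_peak = exp(−Δx²/(2σ²)) = 0.41 ⇒ Δx = σ·√(−2 ln 0.41) = 3.894 × 1.335 = 5.198 m.
Width = 2Δx = 10.4 m.

10.4 m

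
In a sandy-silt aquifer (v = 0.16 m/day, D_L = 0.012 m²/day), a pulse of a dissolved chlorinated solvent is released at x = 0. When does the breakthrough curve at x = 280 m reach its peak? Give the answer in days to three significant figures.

For the 1D instantaneous-source solution, setting ∂C/∂t = 0 at fixed x gives v²t² + 2Dt − x² = 0, so t = (√(D² + v²x²) − D)/v².
√(D² + v²x²) = √(0.012² + 0.16² × 280²) = 44.80; v² = 0.0256.
t = (44.80 − 0.012)/0.0256 = 1750 days (vs. the pure-advection estimate x/v = 1750 d).

1750 days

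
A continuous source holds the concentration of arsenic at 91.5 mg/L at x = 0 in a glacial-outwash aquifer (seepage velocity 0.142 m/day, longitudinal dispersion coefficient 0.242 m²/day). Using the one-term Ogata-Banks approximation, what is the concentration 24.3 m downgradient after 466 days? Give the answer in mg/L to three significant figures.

For a continuous step input, C/C₀ ≈ ½·erfc((x−vt)/(2√(Dt))).
vt = 0.142 × 466 = 66.172 m and 2√(Dt) = 2√(0.242 × 466) = 21.24 m.
Argument (x−vt)/(2√(Dt)) = (24.3 − 66.172)/21.24 = -1.971; ½·erfc(-1.971) = 0.9973.
C = 91.5 × 0.9973 = 91.3 mg/L.

91.3 mg/L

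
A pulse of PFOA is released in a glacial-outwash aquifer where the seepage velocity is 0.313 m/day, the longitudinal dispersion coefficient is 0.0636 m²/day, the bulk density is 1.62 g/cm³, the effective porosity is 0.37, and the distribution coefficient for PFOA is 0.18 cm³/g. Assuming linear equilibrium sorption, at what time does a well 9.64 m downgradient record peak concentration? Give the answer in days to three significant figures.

Retardation factor R = 1 + ρ_b·K_d/n = 1 + 1.62 × 0.18/0.37 = 1.788.
Sorption retards both mechanisms: v_R = v/R = 0.1751 m/day, D_R = D/R = 0.03557 m²/day.
Peak time from v_R²t² + 2D_R t − x² = 0: t = (√(D_R² + v_R²x²) − D_R)/v_R².
√(D_R² + v_R²x²) = √(0.03557² + 0.1751² × 9.64²) = 1.688; v_R² = 0.03066.
t = (1.688 − 0.03557)/0.03066 = 53.9 days.

53.9 days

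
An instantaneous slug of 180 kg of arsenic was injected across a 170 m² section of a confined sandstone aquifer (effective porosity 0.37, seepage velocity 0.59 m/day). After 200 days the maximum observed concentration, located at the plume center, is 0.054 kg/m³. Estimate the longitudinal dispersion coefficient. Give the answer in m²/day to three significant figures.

At the plume center C_max = M/(n_e·A·√(4πDt)), so D = M²/(4πt·(n_e·A·C_max)²).
n_e·A·C_max = 0.37 × 170 × 0.054 = 3.397 kg/m.
D = 180²/(4π × 200 × 3.397²) = 1.12 m²/day.

1.12 m²/day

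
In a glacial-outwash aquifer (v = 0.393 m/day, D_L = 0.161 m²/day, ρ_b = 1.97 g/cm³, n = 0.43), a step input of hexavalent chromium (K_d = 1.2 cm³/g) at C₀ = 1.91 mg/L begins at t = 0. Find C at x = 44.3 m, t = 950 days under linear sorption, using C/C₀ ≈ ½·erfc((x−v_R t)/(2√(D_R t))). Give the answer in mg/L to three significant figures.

Retardation factor R = 1 + ρ_b·K_d/n = 1 + 1.97 × 1.2/0.43 = 6.498.
Sorption retards both mechanisms: v_R = v/R = 0.06048 m/day, D_R = D/R = 0.02478 m²/day.
v_R·t = 0.06048 × 950 = 57.456 m; 2√(D_R t) = 9.704 m; argument = (44.3 − 57.456)/9.704 = -1.356.
C = C₀ × ½·erfc(-1.356) = 1.91 × 0.9724 = 1.86 mg/L.

1.86 mg/L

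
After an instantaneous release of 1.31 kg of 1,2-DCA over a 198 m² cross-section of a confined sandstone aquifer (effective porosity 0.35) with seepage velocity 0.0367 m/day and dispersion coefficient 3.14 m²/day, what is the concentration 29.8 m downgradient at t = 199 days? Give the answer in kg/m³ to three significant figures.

For an instantaneous plane source, C(x,t) = M/(n_e·A·√(4πDt)) · exp(−(x−vt)²/(4Dt)), with n_e·A the pore (flow) area.
Plume center vt = 0.0367 × 199 = 7.3033 m, so the well at 29.8 m is 22.4967 m downgradient of the peak.
√(4πDt) = 88.61 m, giving peak height M/(n_e·A·√(4πDt)) = 1.31/(0.35 × 198 × 88.61) = 0.0002133 kg/m³.
(x−vt)²/(4Dt) = (22.4967)²/(4 × 3.14 × 199) = 0.2025; exp(−0.2025) = 0.8167.
C = 0.0002133 × 0.8167 = 0.000174 kg/m³.

0.000174 kg/m³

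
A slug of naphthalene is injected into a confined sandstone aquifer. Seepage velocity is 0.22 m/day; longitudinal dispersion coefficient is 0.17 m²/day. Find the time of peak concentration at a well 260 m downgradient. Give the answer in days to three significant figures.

1180 days

For the 1D instantaneous-source solution, setting ∂C/∂t = 0 at fixed x gives v²t² + 2Dt − x² = 0, so t = (√(D² + v²x²) − D)/v².
√(D² + v²x²) = √(0.17² + 0.22² × 260²) = 57.20; v² = 0.0484.
t = (57.20 − 0.17)/0.0484 = 1180 days (vs. the pure-advection estimate x/v = 1180 d).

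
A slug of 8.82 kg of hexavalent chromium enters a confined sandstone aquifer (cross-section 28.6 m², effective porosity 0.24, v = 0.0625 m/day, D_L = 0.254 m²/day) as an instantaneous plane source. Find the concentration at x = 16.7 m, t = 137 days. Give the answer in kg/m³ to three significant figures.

For an instantaneous plane source, C(x,t) = M/(n_e·A·√(4πDt)) · exp(−(x−vt)²/(4Dt)), with n_e·A the pore (flow) area.
Plume center vt = 0.0625 × 137 = 8.5625 m, so the well at 16.7 m is 8.1375 m downgradient of the peak.
√(4πDt) = 20.91 m, giving peak height M/(n_e·A·√(4πDt)) = 8.82/(0.24 × 28.6 × 20.91) = 0.06145 kg/m³.
(x−vt)²/(4Dt) = (8.1375)²/(4 × 0.254 × 137) = 0.4757; exp(−0.4757) = 0.6214.
C = 0.06145 × 0.6214 = 0.0382 kg/m³.

0.0382 kg/m³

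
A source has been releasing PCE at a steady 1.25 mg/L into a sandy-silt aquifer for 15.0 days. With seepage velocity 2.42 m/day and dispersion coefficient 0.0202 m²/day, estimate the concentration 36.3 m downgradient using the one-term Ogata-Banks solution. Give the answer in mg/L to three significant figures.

For a continuous step input, C/C₀ ≈ ½·erfc((x−vt)/(2√(Dt))).
vt = 2.42 × 15.0 = 36.3 m and 2√(Dt) = 2√(0.0202 × 15.0) = 1.101 m.
Argument (x−vt)/(2√(Dt)) = (36.3 − 36.3)/1.101 = 0; ½·erfc(0) = 0.5000.
C = 1.25 × 0.5000 = 0.625 mg/L.

0.625 mg/L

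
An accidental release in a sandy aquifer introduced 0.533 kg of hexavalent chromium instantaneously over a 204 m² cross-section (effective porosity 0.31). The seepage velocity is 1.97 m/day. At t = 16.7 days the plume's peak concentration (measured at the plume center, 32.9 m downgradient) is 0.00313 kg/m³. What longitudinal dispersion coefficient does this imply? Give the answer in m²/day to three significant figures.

0.0346 m²/day

At the plume center C_max = M/(n_e·A·√(4πDt)), so D = M²/(4πt·(n_e·A·C_max)²).
n_e·A·C_max = 0.31 × 204 × 0.00313 = 0.1979 kg/m.
D = 0.533²/(4π × 16.7 × 0.1979²) = 0.0346 m²/day.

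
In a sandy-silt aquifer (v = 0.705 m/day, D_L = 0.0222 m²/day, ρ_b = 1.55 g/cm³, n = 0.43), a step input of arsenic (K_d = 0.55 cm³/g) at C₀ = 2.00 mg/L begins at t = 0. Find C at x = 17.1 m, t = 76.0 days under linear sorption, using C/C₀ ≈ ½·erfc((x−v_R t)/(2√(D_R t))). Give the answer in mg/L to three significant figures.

Retardation factor R = 1 + ρ_b·K_d/n = 1 + 1.55 × 0.55/0.43 = 2.983.
Sorption retards both mechanisms: v_R = v/R = 0.2363 m/day, D_R = D/R = 0.007442 m²/day.
v_R·t = 0.2363 × 76.0 = 17.9588 m; 2√(D_R t) = 1.504 m; argument = (17.1 − 17.9588)/1.504 = -0.5710.
C = C₀ × ½·erfc(-0.5710) = 2.00 × 0.7903 = 1.58 mg/L.

1.58 mg/L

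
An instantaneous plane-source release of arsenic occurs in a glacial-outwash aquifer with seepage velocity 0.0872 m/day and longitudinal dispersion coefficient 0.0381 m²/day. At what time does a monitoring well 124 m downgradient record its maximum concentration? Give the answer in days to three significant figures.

For the 1D instantaneous-source solution, setting ∂C/∂t = 0 at fixed x gives v²t² + 2Dt − x² = 0, so t = (√(D² + v²x²) − D)/v².
√(D² + v²x²) = √(0.0381² + 0.0872² × 124²) = 10.81; v² = 0.00760384.
t = (10.81 − 0.0381)/0.00760384 = 1420 days (vs. the pure-advection estimate x/v = 1420 d).

1420 days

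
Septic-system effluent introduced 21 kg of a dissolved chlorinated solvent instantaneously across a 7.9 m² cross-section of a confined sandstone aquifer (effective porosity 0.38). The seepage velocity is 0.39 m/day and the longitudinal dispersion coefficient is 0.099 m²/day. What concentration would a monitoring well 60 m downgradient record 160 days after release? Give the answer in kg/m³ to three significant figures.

0.453 kg/m³

For an instantaneous plane source, C(x,t) = M/(n_e·A·√(4πDt)) · exp(−(x−vt)²/(4Dt)), with n_e·A the pore (flow) area.
Plume center vt = 0.39 × 160 = 62.4 m, so the well at 60 m is 2.4 m upgradient of the peak.
√(4πDt) = 14.11 m, giving peak height M/(n_e·A·√(4πDt)) = 21/(0.38 × 7.9 × 14.11) = 0.4958 kg/m³.
(x−vt)²/(4Dt) = (-2.4)²/(4 × 0.099 × 160) = 0.09091; exp(−0.09091) = 0.9131.
C = 0.4958 × 0.9131 = 0.453 kg/m³.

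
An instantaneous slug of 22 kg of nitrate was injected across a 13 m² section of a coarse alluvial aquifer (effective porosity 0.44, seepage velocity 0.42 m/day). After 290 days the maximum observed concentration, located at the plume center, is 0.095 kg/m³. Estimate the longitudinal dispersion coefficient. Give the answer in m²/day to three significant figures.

At the plume center C_max = M/(n_e·A·√(4πDt)), so D = M²/(4πt·(n_e·A·C_max)²).
n_e·A·C_max = 0.44 × 13 × 0.095 = 0.5434 kg/m.
D = 22²/(4π × 290 × 0.5434²) = 0.450 m²/day.

0.450 m²/day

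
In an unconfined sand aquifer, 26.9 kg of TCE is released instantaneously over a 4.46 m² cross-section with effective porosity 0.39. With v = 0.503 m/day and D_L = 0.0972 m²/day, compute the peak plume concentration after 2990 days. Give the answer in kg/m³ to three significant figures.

0.256 kg/m³

The peak of an instantaneous 1D plume sits at x = vt; there the Gaussian factor is 1 and C_max = M/(n_e·A·√(4πDt)), where n_e·A is the pore area the mass is dissolved in.
√(4πDt) = √(4π × 0.0972 × 2990) = 60.43 m, so C_max = 26.9/(0.39 × 4.46 × 60.43) = 0.256 kg/m³.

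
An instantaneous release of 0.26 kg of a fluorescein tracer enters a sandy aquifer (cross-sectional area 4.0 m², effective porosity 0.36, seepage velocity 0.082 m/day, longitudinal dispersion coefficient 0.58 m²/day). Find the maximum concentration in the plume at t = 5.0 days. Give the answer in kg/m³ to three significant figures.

0.0299 kg/m³

The peak of an instantaneous 1D plume sits at x = vt; there the Gaussian factor is 1 and C_max = M/(n_e·A·√(4πDt)), where n_e·A is the pore area the mass is dissolved in.
√(4πDt) = √(4π × 0.58 × 5.0) = 6.037 m, so C_max = 0.26/(0.36 × 4.0 × 6.037) = 0.0299 kg/m³.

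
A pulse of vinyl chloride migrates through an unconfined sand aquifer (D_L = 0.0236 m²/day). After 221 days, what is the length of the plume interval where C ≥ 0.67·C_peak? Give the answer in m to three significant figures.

The plume is Gaussian with σ = √(2Dt) = √(2 × 0.0236 × 221) = 3.230 m.
C/C_peak = exp(−Δx²/(2σ²)) = 0.67 ⇒ Δx = σ·√(−2 ln 0.67) = 3.230 × 0.8950 = 2.891 m.
Width = 2Δx = 5.78 m.

5.78 m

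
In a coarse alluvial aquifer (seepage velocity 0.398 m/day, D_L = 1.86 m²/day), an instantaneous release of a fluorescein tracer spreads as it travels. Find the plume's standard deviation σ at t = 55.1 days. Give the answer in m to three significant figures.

14.3 m

Dispersive spreading gives a Gaussian with σ² = 2Dt; advection only shifts the center.
σ = √(2 × 1.86 × 55.1) = 14.3 m.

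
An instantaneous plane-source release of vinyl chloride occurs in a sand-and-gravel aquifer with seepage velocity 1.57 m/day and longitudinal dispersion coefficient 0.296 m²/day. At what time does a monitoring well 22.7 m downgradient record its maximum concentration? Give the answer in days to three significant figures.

For the 1D instantaneous-source solution, setting ∂C/∂t = 0 at fixed x gives v²t² + 2Dt − x² = 0, so t = (√(D² + v²x²) − D)/v².
√(D² + v²x²) = √(0.296² + 1.57² × 22.7²) = 35.64; v² = 2.4649.
t = (35.64 − 0.296)/2.4649 = 14.3 days (vs. the pure-advection estimate x/v = 14.5 d).

14.3 days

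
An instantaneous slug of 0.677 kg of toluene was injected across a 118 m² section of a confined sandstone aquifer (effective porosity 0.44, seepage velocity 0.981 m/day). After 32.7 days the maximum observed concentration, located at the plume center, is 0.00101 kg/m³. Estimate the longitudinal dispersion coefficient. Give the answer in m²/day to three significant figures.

At the plume center C_max = M/(n_e·A·√(4πDt)), so D = M²/(4πt·(n_e·A·C_max)²).
n_e·A·C_max = 0.44 × 118 × 0.00101 = 0.05244 kg/m.
D = 0.677²/(4π × 32.7 × 0.05244²) = 0.406 m²/day.

0.406 m²/day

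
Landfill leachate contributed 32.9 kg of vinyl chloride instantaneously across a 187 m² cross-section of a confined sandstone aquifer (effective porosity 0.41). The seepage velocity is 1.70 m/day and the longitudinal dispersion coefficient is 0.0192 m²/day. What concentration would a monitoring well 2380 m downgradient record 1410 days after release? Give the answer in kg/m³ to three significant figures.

For an instantaneous plane source, C(x,t) = M/(n_e·A·√(4πDt)) · exp(−(x−vt)²/(4Dt)), with n_e·A the pore (flow) area.
Plume center vt = 1.70 × 1410 = 2397 m, so the well at 2380 m is 17 m upgradient of the peak.
√(4πDt) = 18.44 m, giving peak height M/(n_e·A·√(4πDt)) = 32.9/(0.41 × 187 × 18.44) = 0.02327 kg/m³.
(x−vt)²/(4Dt) = (-17)²/(4 × 0.0192 × 1410) = 2.669; exp(−2.669) = 0.06932.
C = 0.02327 × 0.06932 = 0.00161 kg/m³.

0.00161 kg/m³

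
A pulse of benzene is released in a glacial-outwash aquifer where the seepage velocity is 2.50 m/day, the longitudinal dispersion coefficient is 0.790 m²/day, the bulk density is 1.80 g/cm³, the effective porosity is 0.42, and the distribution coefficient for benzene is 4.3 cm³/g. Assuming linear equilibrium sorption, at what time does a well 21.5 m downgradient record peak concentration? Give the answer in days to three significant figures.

165 days

Retardation factor R = 1 + ρ_b·K_d/n = 1 + 1.80 × 4.3/0.42 = 19.43.
Sorption retards both mechanisms: v_R = v/R = 0.1287 m/day, D_R = D/R = 0.04066 m²/day.
Peak time from v_R²t² + 2D_R t − x² = 0: t = (√(D_R² + v_R²x²) − D_R)/v_R².
√(D_R² + v_R²x²) = √(0.04066² + 0.1287² × 21.5²) = 2.767; v_R² = 0.01656.
t = (2.767 − 0.04066)/0.01656 = 165 days.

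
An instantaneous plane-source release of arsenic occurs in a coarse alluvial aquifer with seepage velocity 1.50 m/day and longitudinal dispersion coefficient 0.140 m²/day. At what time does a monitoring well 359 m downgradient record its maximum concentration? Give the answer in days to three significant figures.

For the 1D instantaneous-source solution, setting ∂C/∂t = 0 at fixed x gives v²t² + 2Dt − x² = 0, so t = (√(D² + v²x²) − D)/v².
√(D² + v²x²) = √(0.140² + 1.50² × 359²) = 538.5; v² = 2.25.
t = (538.5 − 0.140)/2.25 = 239 days (vs. the pure-advection estimate x/v = 239 d).

239 days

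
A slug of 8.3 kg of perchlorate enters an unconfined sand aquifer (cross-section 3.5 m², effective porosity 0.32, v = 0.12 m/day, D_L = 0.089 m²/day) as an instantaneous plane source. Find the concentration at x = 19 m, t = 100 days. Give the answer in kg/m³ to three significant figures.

For an instantaneous plane source, C(x,t) = M/(n_e·A·√(4πDt)) · exp(−(x−vt)²/(4Dt)), with n_e·A the pore (flow) area.
Plume center vt = 0.12 × 100 = 12 m, so the well at 19 m is 7 m downgradient of the peak.
√(4πDt) = 10.58 m, giving peak height M/(n_e·A·√(4πDt)) = 8.3/(0.32 × 3.5 × 10.58) = 0.7004 kg/m³.
(x−vt)²/(4Dt) = (7)²/(4 × 0.089 × 100) = 1.376; exp(−1.376) = 0.2526.
C = 0.7004 × 0.2526 = 0.177 kg/m³.

0.177 kg/m³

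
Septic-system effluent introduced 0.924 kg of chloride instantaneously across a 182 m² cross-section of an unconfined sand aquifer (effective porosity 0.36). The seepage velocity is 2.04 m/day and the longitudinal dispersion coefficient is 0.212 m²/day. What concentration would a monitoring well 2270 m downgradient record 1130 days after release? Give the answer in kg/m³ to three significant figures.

7.05e-05 kg/m³

For an instantaneous plane source, C(x,t) = M/(n_e·A·√(4πDt)) · exp(−(x−vt)²/(4Dt)), with n_e·A the pore (flow) area.
Plume center vt = 2.04 × 1130 = 2305.2 m, so the well at 2270 m is 35.2 m upgradient of the peak.
√(4πDt) = 54.87 m, giving peak height M/(n_e·A·√(4πDt)) = 0.924/(0.36 × 182 × 54.87) = 0.0002570 kg/m³.
(x−vt)²/(4Dt) = (-35.2)²/(4 × 0.212 × 1130) = 1.293; exp(−1.293) = 0.2744.
C = 0.0002570 × 0.2744 = 7.05e-05 kg/m³.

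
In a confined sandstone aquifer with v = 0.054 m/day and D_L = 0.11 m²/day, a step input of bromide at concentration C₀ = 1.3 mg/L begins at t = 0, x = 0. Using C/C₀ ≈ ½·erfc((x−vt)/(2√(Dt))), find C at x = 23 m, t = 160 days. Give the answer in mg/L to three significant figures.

0.0101 mg/L

For a continuous step input, C/C₀ ≈ ½·erfc((x−vt)/(2√(Dt))).
vt = 0.054 × 160 = 8.64 m and 2√(Dt) = 2√(0.11 × 160) = 8.390 m.
Argument (x−vt)/(2√(Dt)) = (23 − 8.64)/8.390 = 1.712; ½·erfc(1.712) = 0.007736.
C = 1.3 × 0.007736 = 0.0101 mg/L.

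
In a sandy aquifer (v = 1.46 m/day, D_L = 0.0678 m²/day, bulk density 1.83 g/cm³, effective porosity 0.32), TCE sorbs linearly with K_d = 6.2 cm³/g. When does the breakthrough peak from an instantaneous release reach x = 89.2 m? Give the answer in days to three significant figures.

Retardation factor R = 1 + ρ_b·K_d/n = 1 + 1.83 × 6.2/0.32 = 36.46.
Sorption retards both mechanisms: v_R = v/R = 0.04004 m/day, D_R = D/R = 0.001860 m²/day.
Peak time from v_R²t² + 2D_R t − x² = 0: t = (√(D_R² + v_R²x²) − D_R)/v_R².
√(D_R² + v_R²x²) = √(0.001860² + 0.04004² × 89.2²) = 3.572; v_R² = 0.001603.
t = (3.572 − 0.001860)/0.001603 = 2230 days.

2230 days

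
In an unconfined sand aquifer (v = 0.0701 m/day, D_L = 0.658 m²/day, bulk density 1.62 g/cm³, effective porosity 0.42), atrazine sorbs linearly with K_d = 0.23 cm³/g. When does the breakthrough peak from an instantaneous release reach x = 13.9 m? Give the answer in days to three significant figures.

Retardation factor R = 1 + ρ_b·K_d/n = 1 + 1.62 × 0.23/0.42 = 1.887.
Sorption retards both mechanisms: v_R = v/R = 0.03715 m/day, D_R = D/R = 0.3487 m²/day.
Peak time from v_R²t² + 2D_R t − x² = 0: t = (√(D_R² + v_R²x²) − D_R)/v_R².
√(D_R² + v_R²x²) = √(0.3487² + 0.03715² × 13.9²) = 0.6231; v_R² = 0.001380.
t = (0.6231 − 0.3487)/0.001380 = 199 days.

199 days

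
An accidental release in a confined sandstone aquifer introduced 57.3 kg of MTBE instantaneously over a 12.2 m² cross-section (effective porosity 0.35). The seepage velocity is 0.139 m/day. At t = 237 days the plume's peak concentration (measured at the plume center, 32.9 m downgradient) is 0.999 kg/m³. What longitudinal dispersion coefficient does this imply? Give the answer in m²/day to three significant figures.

0.0606 m²/day

At the plume center C_max = M/(n_e·A·√(4πDt)), so D = M²/(4πt·(n_e·A·C_max)²).
n_e·A·C_max = 0.35 × 12.2 × 0.999 = 4.266 kg/m.
D = 57.3²/(4π × 237 × 4.266²) = 0.0606 m²/day.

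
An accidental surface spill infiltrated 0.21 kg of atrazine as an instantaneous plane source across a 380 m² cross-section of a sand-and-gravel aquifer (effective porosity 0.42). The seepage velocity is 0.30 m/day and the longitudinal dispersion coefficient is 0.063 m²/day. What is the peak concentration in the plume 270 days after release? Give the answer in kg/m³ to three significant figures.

The peak of an instantaneous 1D plume sits at x = vt; there the Gaussian factor is 1 and C_max = M/(n_e·A·√(4πDt)), where n_e·A is the pore area the mass is dissolved in.
√(4πDt) = √(4π × 0.063 × 270) = 14.62 m, so C_max = 0.21/(0.42 × 380 × 14.62) = 9.00e-05 kg/m³.

9.00e-05 kg/m³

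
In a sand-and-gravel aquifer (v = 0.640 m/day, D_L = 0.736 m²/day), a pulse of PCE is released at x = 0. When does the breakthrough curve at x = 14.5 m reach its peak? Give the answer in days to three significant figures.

20.9 days

For the 1D instantaneous-source solution, setting ∂C/∂t = 0 at fixed x gives v²t² + 2Dt − x² = 0, so t = (√(D² + v²x²) − D)/v².
√(D² + v²x²) = √(0.736² + 0.640² × 14.5²) = 9.309; v² = 0.4096.
t = (9.309 − 0.736)/0.4096 = 20.9 days (vs. the pure-advection estimate x/v = 22.7 d).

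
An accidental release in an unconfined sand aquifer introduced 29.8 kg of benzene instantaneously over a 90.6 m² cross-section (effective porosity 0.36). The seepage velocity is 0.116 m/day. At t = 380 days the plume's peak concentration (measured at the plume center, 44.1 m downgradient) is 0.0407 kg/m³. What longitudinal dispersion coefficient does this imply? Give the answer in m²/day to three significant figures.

At the plume center C_max = M/(n_e·A·√(4πDt)), so D = M²/(4πt·(n_e·A·C_max)²).
n_e·A·C_max = 0.36 × 90.6 × 0.0407 = 1.327 kg/m.
D = 29.8²/(4π × 380 × 1.327²) = 0.106 m²/day.

0.106 m²/day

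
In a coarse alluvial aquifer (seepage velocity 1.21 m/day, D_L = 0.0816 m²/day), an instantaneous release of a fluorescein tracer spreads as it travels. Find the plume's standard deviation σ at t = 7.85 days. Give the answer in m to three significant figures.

Dispersive spreading gives a Gaussian with σ² = 2Dt; advection only shifts the center.
σ = √(2 × 0.0816 × 7.85) = 1.13 m.

1.13 m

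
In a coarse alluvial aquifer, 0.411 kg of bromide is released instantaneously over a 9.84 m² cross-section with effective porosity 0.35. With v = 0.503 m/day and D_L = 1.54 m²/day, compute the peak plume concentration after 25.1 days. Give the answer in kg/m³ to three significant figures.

The peak of an instantaneous 1D plume sits at x = vt; there the Gaussian factor is 1 and C_max = M/(n_e·A·√(4πDt)), where n_e·A is the pore area the mass is dissolved in.
√(4πDt) = √(4π × 1.54 × 25.1) = 22.04 m, so C_max = 0.411/(0.35 × 9.84 × 22.04) = 0.00541 kg/m³.

0.00541 kg/m³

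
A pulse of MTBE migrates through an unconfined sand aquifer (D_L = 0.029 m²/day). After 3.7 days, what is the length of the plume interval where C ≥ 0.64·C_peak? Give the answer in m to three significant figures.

0.875 m

The plume is Gaussian with σ = √(2Dt) = √(2 × 0.029 × 3.7) = 0.4632 m.
C/C_peak = exp(−Δx²/(2σ²)) = 0.64 ⇒ Δx = σ·√(−2 ln 0.64) = 0.4632 × 0.9448 = 0.4376 m.
Width = 2Δx = 0.875 m.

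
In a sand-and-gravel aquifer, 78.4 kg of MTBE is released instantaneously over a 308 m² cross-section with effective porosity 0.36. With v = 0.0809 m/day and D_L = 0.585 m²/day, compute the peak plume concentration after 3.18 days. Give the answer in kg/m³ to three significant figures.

0.146 kg/m³

The peak of an instantaneous 1D plume sits at x = vt; there the Gaussian factor is 1 and C_max = M/(n_e·A·√(4πDt)), where n_e·A is the pore area the mass is dissolved in.
√(4πDt) = √(4π × 0.585 × 3.18) = 4.835 m, so C_max = 78.4/(0.36 × 308 × 4.835) = 0.146 kg/m³.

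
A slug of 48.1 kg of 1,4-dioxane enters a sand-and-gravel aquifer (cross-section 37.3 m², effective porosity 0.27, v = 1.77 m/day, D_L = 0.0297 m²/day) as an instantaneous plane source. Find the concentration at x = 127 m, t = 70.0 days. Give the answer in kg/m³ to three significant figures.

0.294 kg/m³

For an instantaneous plane source, C(x,t) = M/(n_e·A·√(4πDt)) · exp(−(x−vt)²/(4Dt)), with n_e·A the pore (flow) area.
Plume center vt = 1.77 × 70.0 = 123.9 m, so the well at 127 m is 3.1 m downgradient of the peak.
√(4πDt) = 5.111 m, giving peak height M/(n_e·A·√(4πDt)) = 48.1/(0.27 × 37.3 × 5.111) = 0.9345 kg/m³.
(x−vt)²/(4Dt) = (3.1)²/(4 × 0.0297 × 70.0) = 1.156; exp(−1.156) = 0.3147.
C = 0.9345 × 0.3147 = 0.294 kg/m³.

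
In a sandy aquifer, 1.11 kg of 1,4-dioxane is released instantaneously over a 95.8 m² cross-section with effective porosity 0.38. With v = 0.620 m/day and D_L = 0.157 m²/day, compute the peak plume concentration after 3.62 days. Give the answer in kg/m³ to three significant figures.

The peak of an instantaneous 1D plume sits at x = vt; there the Gaussian factor is 1 and C_max = M/(n_e·A·√(4πDt)), where n_e·A is the pore area the mass is dissolved in.
√(4πDt) = √(4π × 0.157 × 3.62) = 2.672 m, so C_max = 1.11/(0.38 × 95.8 × 2.672) = 0.0114 kg/m³.

0.0114 kg/m³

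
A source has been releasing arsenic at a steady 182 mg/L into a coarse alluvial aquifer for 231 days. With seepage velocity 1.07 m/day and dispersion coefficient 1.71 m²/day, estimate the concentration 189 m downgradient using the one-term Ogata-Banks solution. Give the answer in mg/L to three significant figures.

178 mg/L

For a continuous step input, C/C₀ ≈ ½·erfc((x−vt)/(2√(Dt))).
vt = 1.07 × 231 = 247.17 m and 2√(Dt) = 2√(1.71 × 231) = 39.75 m.
Argument (x−vt)/(2√(Dt)) = (189 − 247.17)/39.75 = -1.463; ½·erfc(-1.463) = 0.9807.
C = 182 × 0.9807 = 178 mg/L.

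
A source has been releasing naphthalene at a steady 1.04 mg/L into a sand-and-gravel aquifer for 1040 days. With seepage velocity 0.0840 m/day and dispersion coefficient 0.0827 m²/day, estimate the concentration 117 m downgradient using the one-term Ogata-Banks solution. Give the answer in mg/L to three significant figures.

For a continuous step input, C/C₀ ≈ ½·erfc((x−vt)/(2√(Dt))).
vt = 0.0840 × 1040 = 87.36 m and 2√(Dt) = 2√(0.0827 × 1040) = 18.55 m.
Argument (x−vt)/(2√(Dt)) = (117 − 87.36)/18.55 = 1.598; ½·erfc(1.598) = 0.01191.
C = 1.04 × 0.01191 = 0.0124 mg/L.

0.0124 mg/L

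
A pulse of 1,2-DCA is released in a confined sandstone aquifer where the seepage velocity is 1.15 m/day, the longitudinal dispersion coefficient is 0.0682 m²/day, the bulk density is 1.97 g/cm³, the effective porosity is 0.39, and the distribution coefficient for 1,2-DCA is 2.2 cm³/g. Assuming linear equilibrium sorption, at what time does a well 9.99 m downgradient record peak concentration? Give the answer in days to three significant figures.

Retardation factor R = 1 + ρ_b·K_d/n = 1 + 1.97 × 2.2/0.39 = 12.11.
Sorption retards both mechanisms: v_R = v/R = 0.09496 m/day, D_R = D/R = 0.005632 m²/day.
Peak time from v_R²t² + 2D_R t − x² = 0: t = (√(D_R² + v_R²x²) − D_R)/v_R².
√(D_R² + v_R²x²) = √(0.005632² + 0.09496² × 9.99²) = 0.9487; v_R² = 0.009017.
t = (0.9487 − 0.005632)/0.009017 = 105 days.

105 days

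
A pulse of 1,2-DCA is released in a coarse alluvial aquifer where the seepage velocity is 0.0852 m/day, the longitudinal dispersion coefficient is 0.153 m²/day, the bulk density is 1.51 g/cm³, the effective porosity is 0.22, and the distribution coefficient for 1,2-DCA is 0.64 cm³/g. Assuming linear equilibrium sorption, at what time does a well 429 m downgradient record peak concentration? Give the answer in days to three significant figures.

Retardation factor R = 1 + ρ_b·K_d/n = 1 + 1.51 × 0.64/0.22 = 5.393.
Sorption retards both mechanisms: v_R = v/R = 0.01580 m/day, D_R = D/R = 0.02837 m²/day.
Peak time from v_R²t² + 2D_R t − x² = 0: t = (√(D_R² + v_R²x²) − D_R)/v_R².
√(D_R² + v_R²x²) = √(0.02837² + 0.01580² × 429²) = 6.778; v_R² = 0.0002496.
t = (6.778 − 0.02837)/0.0002496 = 27000 days.

27000 days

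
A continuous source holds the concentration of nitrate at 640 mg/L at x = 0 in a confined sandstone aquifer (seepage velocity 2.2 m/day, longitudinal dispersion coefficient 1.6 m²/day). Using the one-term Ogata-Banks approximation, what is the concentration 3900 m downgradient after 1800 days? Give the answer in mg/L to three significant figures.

503 mg/L

For a continuous step input, C/C₀ ≈ ½·erfc((x−vt)/(2√(Dt))).
vt = 2.2 × 1800 = 3960 m and 2√(Dt) = 2√(1.6 × 1800) = 107.3 m.
Argument (x−vt)/(2√(Dt)) = (3900 − 3960)/107.3 = -0.5592; ½·erfc(-0.5592) = 0.7855.
C = 640 × 0.7855 = 503 mg/L.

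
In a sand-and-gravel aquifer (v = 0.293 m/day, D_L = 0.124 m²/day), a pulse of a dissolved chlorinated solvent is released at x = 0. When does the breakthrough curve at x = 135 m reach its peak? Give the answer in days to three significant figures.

459 days

For the 1D instantaneous-source solution, setting ∂C/∂t = 0 at fixed x gives v²t² + 2Dt − x² = 0, so t = (√(D² + v²x²) − D)/v².
√(D² + v²x²) = √(0.124² + 0.293² × 135²) = 39.56; v² = 0.085849.
t = (39.56 − 0.124)/0.085849 = 459 days (vs. the pure-advection estimate x/v = 461 d).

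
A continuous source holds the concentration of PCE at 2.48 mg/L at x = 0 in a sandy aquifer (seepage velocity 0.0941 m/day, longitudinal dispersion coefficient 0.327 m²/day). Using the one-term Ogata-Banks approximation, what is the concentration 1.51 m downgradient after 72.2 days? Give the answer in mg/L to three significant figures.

For a continuous step input, C/C₀ ≈ ½·erfc((x−vt)/(2√(Dt))).
vt = 0.0941 × 72.2 = 6.79402 m and 2√(Dt) = 2√(0.327 × 72.2) = 9.718 m.
Argument (x−vt)/(2√(Dt)) = (1.51 − 6.79402)/9.718 = -0.5437; ½·erfc(-0.5437) = 0.7790.
C = 2.48 × 0.7790 = 1.93 mg/L.

1.93 mg/L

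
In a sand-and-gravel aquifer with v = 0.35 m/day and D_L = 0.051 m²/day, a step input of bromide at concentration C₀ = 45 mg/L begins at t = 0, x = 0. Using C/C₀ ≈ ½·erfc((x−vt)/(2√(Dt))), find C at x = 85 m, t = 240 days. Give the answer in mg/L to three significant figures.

For a continuous step input, C/C₀ ≈ ½·erfc((x−vt)/(2√(Dt))).
vt = 0.35 × 240 = 84 m and 2√(Dt) = 2√(0.051 × 240) = 6.997 m.
Argument (x−vt)/(2√(Dt)) = (85 − 84)/6.997 = 0.1429; ½·erfc(0.1429) = 0.4199.
C = 45 × 0.4199 = 18.9 mg/L.

18.9 mg/L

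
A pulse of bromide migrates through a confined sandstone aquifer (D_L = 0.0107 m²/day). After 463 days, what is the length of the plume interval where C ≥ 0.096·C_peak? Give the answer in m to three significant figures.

The plume is Gaussian with σ = √(2Dt) = √(2 × 0.0107 × 463) = 3.148 m.
C/C_peak = exp(−Δx²/(2σ²)) = 0.096 ⇒ Δx = σ·√(−2 ln 0.096) = 3.148 × 2.165 = 6.815 m.
Width = 2Δx = 13.6 m.

13.6 m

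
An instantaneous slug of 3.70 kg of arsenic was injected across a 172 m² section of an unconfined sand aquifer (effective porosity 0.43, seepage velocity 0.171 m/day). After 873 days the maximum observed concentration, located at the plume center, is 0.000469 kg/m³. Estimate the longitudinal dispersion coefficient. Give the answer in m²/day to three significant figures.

At the plume center C_max = M/(n_e·A·√(4πDt)), so D = M²/(4πt·(n_e·A·C_max)²).
n_e·A·C_max = 0.43 × 172 × 0.000469 = 0.03469 kg/m.
D = 3.70²/(4π × 873 × 0.03469²) = 1.04 m²/day.

1.04 m²/day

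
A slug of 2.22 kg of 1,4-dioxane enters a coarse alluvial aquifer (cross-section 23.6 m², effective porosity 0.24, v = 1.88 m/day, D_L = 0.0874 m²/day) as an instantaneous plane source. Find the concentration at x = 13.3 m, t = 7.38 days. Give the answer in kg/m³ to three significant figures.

For an instantaneous plane source, C(x,t) = M/(n_e·A·√(4πDt)) · exp(−(x−vt)²/(4Dt)), with n_e·A the pore (flow) area.
Plume center vt = 1.88 × 7.38 = 13.8744 m, so the well at 13.3 m is 0.5744 m upgradient of the peak.
√(4πDt) = 2.847 m, giving peak height M/(n_e·A·√(4πDt)) = 2.22/(0.24 × 23.6 × 2.847) = 0.1377 kg/m³.
(x−vt)²/(4Dt) = (-0.5744)²/(4 × 0.0874 × 7.38) = 0.1279; exp(−0.1279) = 0.8799.
C = 0.1377 × 0.8799 = 0.121 kg/m³.

0.121 kg/m³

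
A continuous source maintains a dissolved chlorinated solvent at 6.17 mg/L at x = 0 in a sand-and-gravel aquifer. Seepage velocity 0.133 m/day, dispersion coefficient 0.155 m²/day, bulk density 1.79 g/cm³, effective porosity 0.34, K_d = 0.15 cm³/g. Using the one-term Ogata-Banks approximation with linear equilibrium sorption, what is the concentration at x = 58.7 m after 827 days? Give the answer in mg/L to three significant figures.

Retardation factor R = 1 + ρ_b·K_d/n = 1 + 1.79 × 0.15/0.34 = 1.790.
Sorption retards both mechanisms: v_R = v/R = 0.07430 m/day, D_R = D/R = 0.08659 m²/day.
v_R·t = 0.07430 × 827 = 61.4461 m; 2√(D_R t) = 16.92 m; argument = (58.7 − 61.4461)/16.92 = -0.1623.
C = C₀ × ½·erfc(-0.1623) = 6.17 × 0.5908 = 3.65 mg/L.

3.65 mg/L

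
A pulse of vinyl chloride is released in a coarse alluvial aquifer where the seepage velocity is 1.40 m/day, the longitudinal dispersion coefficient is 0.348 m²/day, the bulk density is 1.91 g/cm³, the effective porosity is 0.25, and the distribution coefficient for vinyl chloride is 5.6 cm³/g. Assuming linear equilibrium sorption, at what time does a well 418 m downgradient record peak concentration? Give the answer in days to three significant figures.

Retardation factor R = 1 + ρ_b·K_d/n = 1 + 1.91 × 5.6/0.25 = 43.78.
Sorption retards both mechanisms: v_R = v/R = 0.03198 m/day, D_R = D/R = 0.007949 m²/day.
Peak time from v_R²t² + 2D_R t − x² = 0: t = (√(D_R² + v_R²x²) − D_R)/v_R².
√(D_R² + v_R²x²) = √(0.007949² + 0.03198² × 418²) = 13.37; v_R² = 0.001023.
t = (13.37 − 0.007949)/0.001023 = 13100 days.

13100 days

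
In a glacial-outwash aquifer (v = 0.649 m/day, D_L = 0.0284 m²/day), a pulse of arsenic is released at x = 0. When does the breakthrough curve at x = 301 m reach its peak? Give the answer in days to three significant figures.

For the 1D instantaneous-source solution, setting ∂C/∂t = 0 at fixed x gives v²t² + 2Dt − x² = 0, so t = (√(D² + v²x²) − D)/v².
√(D² + v²x²) = √(0.0284² + 0.649² × 301²) = 195.3; v² = 0.421201.
t = (195.3 − 0.0284)/0.421201 = 464 days (vs. the pure-advection estimate x/v = 464 d).

464 days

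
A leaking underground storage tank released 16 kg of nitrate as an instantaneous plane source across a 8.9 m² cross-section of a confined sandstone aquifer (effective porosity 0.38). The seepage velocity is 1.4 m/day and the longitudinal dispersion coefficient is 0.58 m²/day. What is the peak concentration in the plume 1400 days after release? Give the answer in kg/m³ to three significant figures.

The peak of an instantaneous 1D plume sits at x = vt; there the Gaussian factor is 1 and C_max = M/(n_e·A·√(4πDt)), where n_e·A is the pore area the mass is dissolved in.
√(4πDt) = √(4π × 0.58 × 1400) = 101.0 m, so C_max = 16/(0.38 × 8.9 × 101.0) = 0.0468 kg/m³.

0.0468 kg/m³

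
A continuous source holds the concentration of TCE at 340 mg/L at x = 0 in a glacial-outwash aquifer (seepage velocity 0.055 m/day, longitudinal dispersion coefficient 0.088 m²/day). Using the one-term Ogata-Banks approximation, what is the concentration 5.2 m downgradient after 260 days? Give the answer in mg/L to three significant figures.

For a continuous step input, C/C₀ ≈ ½·erfc((x−vt)/(2√(Dt))).
vt = 0.055 × 260 = 14.3 m and 2√(Dt) = 2√(0.088 × 260) = 9.567 m.
Argument (x−vt)/(2√(Dt)) = (5.2 − 14.3)/9.567 = -0.9512; ½·erfc(-0.9512) = 0.9107.
C = 340 × 0.9107 = 310 mg/L.

310 mg/L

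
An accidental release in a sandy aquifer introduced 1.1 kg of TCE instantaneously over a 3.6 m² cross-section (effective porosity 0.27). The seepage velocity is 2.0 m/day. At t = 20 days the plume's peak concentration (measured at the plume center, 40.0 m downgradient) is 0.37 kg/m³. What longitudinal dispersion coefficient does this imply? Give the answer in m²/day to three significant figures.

0.0372 m²/day

At the plume center C_max = M/(n_e·A·√(4πDt)), so D = M²/(4πt·(n_e·A·C_max)²).
n_e·A·C_max = 0.27 × 3.6 × 0.37 = 0.3596 kg/m.
D = 1.1²/(4π × 20 × 0.3596²) = 0.0372 m²/day.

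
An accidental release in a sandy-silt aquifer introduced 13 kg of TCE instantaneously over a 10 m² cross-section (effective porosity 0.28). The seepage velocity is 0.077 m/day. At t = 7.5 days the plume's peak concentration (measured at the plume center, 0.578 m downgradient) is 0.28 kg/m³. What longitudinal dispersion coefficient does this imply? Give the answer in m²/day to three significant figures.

At the plume center C_max = M/(n_e·A·√(4πDt)), so D = M²/(4πt·(n_e·A·C_max)²).
n_e·A·C_max = 0.28 × 10 × 0.28 = 0.7840 kg/m.
D = 13²/(4π × 7.5 × 0.7840²) = 2.92 m²/day.

2.92 m²/day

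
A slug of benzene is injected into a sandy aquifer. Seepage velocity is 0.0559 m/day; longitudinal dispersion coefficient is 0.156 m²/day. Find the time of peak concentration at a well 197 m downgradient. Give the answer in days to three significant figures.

For the 1D instantaneous-source solution, setting ∂C/∂t = 0 at fixed x gives v²t² + 2Dt − x² = 0, so t = (√(D² + v²x²) − D)/v².
√(D² + v²x²) = √(0.156² + 0.0559² × 197²) = 11.01; v² = 0.00312481.
t = (11.01 − 0.156)/0.00312481 = 3470 days (vs. the pure-advection estimate x/v = 3520 d).

3470 days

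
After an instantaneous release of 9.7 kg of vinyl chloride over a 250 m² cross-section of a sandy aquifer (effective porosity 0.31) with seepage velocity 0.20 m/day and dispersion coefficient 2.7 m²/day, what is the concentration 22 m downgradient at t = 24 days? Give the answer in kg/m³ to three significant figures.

For an instantaneous plane source, C(x,t) = M/(n_e·A·√(4πDt)) · exp(−(x−vt)²/(4Dt)), with n_e·A the pore (flow) area.
Plume center vt = 0.20 × 24 = 4.8 m, so the well at 22 m is 17.2 m downgradient of the peak.
√(4πDt) = 28.54 m, giving peak height M/(n_e·A·√(4πDt)) = 9.7/(0.31 × 250 × 28.54) = 0.004385 kg/m³.
(x−vt)²/(4Dt) = (17.2)²/(4 × 2.7 × 24) = 1.141; exp(−1.141) = 0.3195.
C = 0.004385 × 0.3195 = 0.00140 kg/m³.

0.00140 kg/m³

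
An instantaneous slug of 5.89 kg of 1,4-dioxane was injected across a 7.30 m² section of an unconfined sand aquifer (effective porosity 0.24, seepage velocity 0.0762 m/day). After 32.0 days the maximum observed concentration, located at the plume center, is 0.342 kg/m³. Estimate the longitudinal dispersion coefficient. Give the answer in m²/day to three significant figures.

0.240 m²/day

At the plume center C_max = M/(n_e·A·√(4πDt)), so D = M²/(4πt·(n_e·A·C_max)²).
n_e·A·C_max = 0.24 × 7.30 × 0.342 = 0.5992 kg/m.
D = 5.89²/(4π × 32.0 × 0.5992²) = 0.240 m²/day.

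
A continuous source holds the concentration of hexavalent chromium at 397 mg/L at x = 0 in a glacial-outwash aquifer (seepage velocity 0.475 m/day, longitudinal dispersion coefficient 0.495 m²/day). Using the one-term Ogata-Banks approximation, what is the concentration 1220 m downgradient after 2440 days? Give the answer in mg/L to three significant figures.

42.6 mg/L

For a continuous step input, C/C₀ ≈ ½·erfc((x−vt)/(2√(Dt))).
vt = 0.475 × 2440 = 1159 m and 2√(Dt) = 2√(0.495 × 2440) = 69.51 m.
Argument (x−vt)/(2√(Dt)) = (1220 − 1159)/69.51 = 0.8776; ½·erfc(0.8776) = 0.1073.
C = 397 × 0.1073 = 42.6 mg/L.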